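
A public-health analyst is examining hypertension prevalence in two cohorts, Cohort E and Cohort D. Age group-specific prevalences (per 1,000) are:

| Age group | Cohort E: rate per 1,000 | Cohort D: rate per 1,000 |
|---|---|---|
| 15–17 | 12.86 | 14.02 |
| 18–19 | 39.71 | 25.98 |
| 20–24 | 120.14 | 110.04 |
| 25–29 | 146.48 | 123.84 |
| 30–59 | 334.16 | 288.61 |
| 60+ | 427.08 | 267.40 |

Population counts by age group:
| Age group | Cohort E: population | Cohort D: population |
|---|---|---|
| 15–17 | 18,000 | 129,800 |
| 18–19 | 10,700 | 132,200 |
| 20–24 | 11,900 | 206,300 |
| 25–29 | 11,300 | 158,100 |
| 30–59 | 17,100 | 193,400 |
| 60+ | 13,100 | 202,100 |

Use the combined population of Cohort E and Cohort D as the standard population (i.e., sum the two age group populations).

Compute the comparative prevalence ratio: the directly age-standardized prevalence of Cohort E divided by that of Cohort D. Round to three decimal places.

Combined standard total = 1,104,000; weights = 0.1339, 0.1294, 0.1976, 0.1534, 0.1907, 0.1949.
Cohort E: 0.1339×12.86 + 0.1294×39.71 + 0.1976×120.14 + 0.1534×146.48 + 0.1907×334.16 + 0.1949×427.08 = 200.0469 per 1,000.
Cohort D: 0.1339×14.02 + 0.1294×25.98 + 0.1976×110.04 + 0.1534×123.84 + 0.1907×288.61 + 0.1949×267.40 = 153.1438 per 1,000.
Ratio = 200.0469 ÷ 153.1438 = 1.30627.

1.306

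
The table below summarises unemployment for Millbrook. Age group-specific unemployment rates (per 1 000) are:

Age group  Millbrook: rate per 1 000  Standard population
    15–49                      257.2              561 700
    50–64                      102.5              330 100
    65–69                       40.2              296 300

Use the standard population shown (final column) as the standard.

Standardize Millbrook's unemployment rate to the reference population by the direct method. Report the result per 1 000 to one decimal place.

160.1

Standard total = 1 188 100; weights = 0.4728, 0.2778, 0.2494.
Standardized rate: 0.4728×257.2 + 0.2778×102.5 + 0.2494×40.2 = 160.1008 per 1 000.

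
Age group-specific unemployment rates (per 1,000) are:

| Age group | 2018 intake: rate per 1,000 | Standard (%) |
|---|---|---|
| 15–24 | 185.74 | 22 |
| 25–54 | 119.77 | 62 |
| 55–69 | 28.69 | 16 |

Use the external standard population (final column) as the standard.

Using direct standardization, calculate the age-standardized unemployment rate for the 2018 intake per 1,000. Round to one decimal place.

119.7

Standard weights: 0.22, 0.62, 0.16.
Standardized rate: 0.2200×185.74 + 0.6200×119.77 + 0.1600×28.69 = 119.7106 per 1,000.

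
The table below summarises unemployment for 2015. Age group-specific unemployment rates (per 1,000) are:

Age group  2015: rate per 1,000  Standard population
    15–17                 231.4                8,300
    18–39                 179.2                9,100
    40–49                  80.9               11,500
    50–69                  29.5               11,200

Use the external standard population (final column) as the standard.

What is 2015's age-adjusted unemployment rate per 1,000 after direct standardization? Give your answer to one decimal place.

120.0

Standard total = 40,100; weights = 0.2070, 0.2269, 0.2868, 0.2793.
Standardized rate: 0.2070×231.4 + 0.2269×179.2 + 0.2868×80.9 + 0.2793×29.5 = 120.0022 per 1,000.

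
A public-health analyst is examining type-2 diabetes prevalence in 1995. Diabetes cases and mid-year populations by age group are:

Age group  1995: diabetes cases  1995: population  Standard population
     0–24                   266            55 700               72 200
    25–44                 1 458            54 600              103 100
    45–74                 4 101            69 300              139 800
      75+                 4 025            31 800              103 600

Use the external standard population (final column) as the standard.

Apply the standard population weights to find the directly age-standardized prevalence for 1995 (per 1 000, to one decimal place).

Age-specific rates per 1 000 for 1995: 4.776, 26.703, 59.177, 126.572.
Standard total = 418 700; weights = 0.1724, 0.2462, 0.3339, 0.2474.
Standardized rate: 0.1724×4.776 + 0.2462×26.703 + 0.3339×59.177 + 0.2474×126.572 = 58.4758 per 1 000.

58.5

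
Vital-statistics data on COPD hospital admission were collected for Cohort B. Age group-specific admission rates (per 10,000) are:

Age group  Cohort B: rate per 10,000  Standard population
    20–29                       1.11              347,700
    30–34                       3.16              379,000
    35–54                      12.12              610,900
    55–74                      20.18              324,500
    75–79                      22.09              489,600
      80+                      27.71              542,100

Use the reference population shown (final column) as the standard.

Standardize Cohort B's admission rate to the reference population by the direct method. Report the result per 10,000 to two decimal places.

Standard total = 2,693,800; weights = 0.1291, 0.1407, 0.2268, 0.1205, 0.1818, 0.2012.
Standardized rate: 0.1291×1.11 + 0.1407×3.16 + 0.2268×12.12 + 0.1205×20.18 + 0.1818×22.09 + 0.2012×27.71 = 15.3586 per 10,000.

15.36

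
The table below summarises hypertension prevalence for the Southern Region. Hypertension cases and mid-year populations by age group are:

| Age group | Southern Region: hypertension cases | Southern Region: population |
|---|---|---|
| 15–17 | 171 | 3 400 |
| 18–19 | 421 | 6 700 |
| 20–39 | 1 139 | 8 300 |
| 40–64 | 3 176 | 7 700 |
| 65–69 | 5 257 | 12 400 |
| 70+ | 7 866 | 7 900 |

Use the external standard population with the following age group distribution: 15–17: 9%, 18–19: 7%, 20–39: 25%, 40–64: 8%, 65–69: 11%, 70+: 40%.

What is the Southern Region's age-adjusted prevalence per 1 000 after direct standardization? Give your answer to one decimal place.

521.1

Age-specific rates per 1 000 for the Southern Region: 50.294, 62.836, 137.229, 412.468, 423.952, 995.696.
Standard weights: 0.09, 0.07, 0.25, 0.08, 0.11, 0.40.
Standardized rate: 0.0900×50.294 + 0.0700×62.836 + 0.2500×137.229 + 0.0800×412.468 + 0.1100×423.952 + 0.4000×995.696 = 521.1428 per 1 000.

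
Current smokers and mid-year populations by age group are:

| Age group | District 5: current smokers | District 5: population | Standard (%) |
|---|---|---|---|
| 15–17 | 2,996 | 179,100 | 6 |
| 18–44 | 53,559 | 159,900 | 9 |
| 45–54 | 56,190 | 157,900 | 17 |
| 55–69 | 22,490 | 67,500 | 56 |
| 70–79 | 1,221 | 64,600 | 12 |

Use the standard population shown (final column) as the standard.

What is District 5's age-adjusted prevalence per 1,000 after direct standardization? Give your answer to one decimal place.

280.5

Age-specific rates per 1,000 for District 5: 16.728, 334.953, 355.858, 333.185, 18.901.
Standard weights: 0.06, 0.09, 0.17, 0.56, 0.12.
Standardized rate: 0.0600×16.728 + 0.0900×334.953 + 0.1700×355.858 + 0.5600×333.185 + 0.1200×18.901 = 280.4972 per 1,000.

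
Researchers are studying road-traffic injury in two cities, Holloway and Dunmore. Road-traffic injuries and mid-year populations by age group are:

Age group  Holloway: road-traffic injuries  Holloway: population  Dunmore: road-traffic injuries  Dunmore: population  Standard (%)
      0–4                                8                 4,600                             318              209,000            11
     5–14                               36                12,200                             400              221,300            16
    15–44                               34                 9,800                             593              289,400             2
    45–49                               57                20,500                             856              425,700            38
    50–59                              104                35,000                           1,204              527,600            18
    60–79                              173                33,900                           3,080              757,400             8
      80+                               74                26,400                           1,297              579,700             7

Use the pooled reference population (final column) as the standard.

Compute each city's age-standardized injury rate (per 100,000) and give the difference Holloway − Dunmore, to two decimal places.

Age-specific rates per 100,000 for Holloway: 173.91, 295.08, 346.94, 278.05, 297.14, 510.32, 280.30.
For Dunmore: 152.15, 180.75, 204.91, 201.08, 228.20, 406.65, 223.74.
Standard weights: 0.11, 0.16, 0.02, 0.38, 0.18, 0.08, 0.07.
Holloway: 0.1100×173.91 + 0.1600×295.08 + 0.0200×346.94 + 0.3800×278.05 + 0.1800×297.14 + 0.0800×510.32 + 0.0700×280.30 = 292.8737 per 100,000.
Dunmore: 0.1100×152.15 + 0.1600×180.75 + 0.0200×204.91 + 0.3800×201.08 + 0.1800×228.20 + 0.0800×406.65 + 0.0700×223.74 = 215.4361 per 100,000.
Difference = 292.8737 − 215.4361 = 77.4377.

77.44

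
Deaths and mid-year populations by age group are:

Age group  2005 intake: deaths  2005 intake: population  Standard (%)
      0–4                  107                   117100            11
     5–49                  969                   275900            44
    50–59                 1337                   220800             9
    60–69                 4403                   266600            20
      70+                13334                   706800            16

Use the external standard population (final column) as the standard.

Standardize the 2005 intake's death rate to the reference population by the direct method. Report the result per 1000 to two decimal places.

8.51

Age-specific rates per 1000 for the 2005 intake: 0.914, 3.512, 6.055, 16.515, 18.865.
Standard weights: 0.11, 0.44, 0.09, 0.20, 0.16.
Standardized rate: 0.1100×0.914 + 0.4400×3.512 + 0.0900×6.055 + 0.2000×16.515 + 0.1600×18.865 = 8.5124 per 1000.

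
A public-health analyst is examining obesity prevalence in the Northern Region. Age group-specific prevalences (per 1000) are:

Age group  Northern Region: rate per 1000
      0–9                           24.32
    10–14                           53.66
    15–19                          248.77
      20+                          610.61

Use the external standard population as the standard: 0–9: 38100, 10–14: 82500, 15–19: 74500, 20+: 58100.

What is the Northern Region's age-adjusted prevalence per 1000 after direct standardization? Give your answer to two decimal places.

Standard total = 253200; weights = 0.1505, 0.3258, 0.2942, 0.2295.
Standardized rate: 0.1505×24.32 + 0.3258×53.66 + 0.2942×248.77 + 0.2295×610.61 = 234.4524 per 1000.

234.45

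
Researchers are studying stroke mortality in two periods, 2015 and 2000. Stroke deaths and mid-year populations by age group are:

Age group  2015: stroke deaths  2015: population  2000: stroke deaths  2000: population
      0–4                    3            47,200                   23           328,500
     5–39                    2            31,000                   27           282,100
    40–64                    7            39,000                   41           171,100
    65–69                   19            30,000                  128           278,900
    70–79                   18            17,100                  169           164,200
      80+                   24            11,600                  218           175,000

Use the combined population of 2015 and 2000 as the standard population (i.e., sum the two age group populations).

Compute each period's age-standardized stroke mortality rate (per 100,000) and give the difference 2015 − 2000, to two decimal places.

11.86

Age-specific rates per 100,000 for 2015: 6.36, 6.45, 17.95, 63.33, 105.26, 206.90.
For 2000: 7.00, 9.57, 23.96, 45.89, 102.92, 124.57.
Combined standard total = 1,575,700; weights = 0.2384, 0.1987, 0.1333, 0.1960, 0.1151, 0.1184.
2015: 0.2384×6.36 + 0.1987×6.45 + 0.1333×17.95 + 0.1960×63.33 + 0.1151×105.26 + 0.1184×206.90 = 54.2195 per 100,000.
2000: 0.2384×7.00 + 0.1987×9.57 + 0.1333×23.96 + 0.1960×45.89 + 0.1151×102.92 + 0.1184×124.57 = 42.3580 per 100,000.
Difference = 54.2195 − 42.3580 = 11.8615.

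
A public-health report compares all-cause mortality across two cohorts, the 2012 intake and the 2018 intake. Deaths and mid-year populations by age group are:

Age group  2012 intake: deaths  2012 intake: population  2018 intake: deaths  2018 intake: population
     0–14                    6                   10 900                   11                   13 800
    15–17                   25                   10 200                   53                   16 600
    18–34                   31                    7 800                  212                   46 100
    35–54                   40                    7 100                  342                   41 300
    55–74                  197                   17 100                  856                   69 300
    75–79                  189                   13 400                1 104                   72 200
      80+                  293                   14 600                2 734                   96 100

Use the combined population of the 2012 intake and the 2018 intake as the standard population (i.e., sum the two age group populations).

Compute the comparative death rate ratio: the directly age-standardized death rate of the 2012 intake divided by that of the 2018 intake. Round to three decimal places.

0.795

Age-specific rates per 100 000 for the 2012 intake: 55.05, 245.10, 397.44, 563.38, 1152.05, 1410.45, 2006.85.
For the 2018 intake: 79.71, 319.28, 459.87, 828.09, 1235.21, 1529.09, 2844.95.
Combined standard total = 436 500; weights = 0.0566, 0.0614, 0.1235, 0.1109, 0.1979, 0.1961, 0.2536.
The 2012 intake: 0.0566×55.05 + 0.0614×245.10 + 0.1235×397.44 + 0.1109×563.38 + 0.1979×1152.05 + 0.1961×1410.45 + 0.2536×2006.85 = 1143.2922 per 100 000.
The 2018 intake: 0.0566×79.71 + 0.0614×319.28 + 0.1235×459.87 + 0.1109×828.09 + 0.1979×1235.21 + 0.1961×1529.09 + 0.2536×2844.95 = 1438.5796 per 100 000.
Ratio = 1143.2922 ÷ 1438.5796 = 0.79474.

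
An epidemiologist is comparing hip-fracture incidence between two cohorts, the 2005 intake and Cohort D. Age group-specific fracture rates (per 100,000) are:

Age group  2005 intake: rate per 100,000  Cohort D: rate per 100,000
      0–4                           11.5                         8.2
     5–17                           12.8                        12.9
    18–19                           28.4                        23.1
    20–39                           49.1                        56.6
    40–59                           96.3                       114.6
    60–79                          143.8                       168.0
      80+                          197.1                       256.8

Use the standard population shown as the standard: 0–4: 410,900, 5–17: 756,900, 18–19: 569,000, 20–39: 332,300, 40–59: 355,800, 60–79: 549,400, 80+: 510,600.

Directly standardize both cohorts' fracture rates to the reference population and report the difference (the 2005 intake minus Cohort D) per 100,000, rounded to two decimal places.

Standard total = 3,484,900; weights = 0.1179, 0.2172, 0.1633, 0.0954, 0.1021, 0.1577, 0.1465.
The 2005 intake: 0.1179×11.5 + 0.2172×12.8 + 0.1633×28.4 + 0.0954×49.1 + 0.1021×96.3 + 0.1577×143.8 + 0.1465×197.1 = 74.8359 per 100,000.
Cohort D: 0.1179×8.2 + 0.2172×12.9 + 0.1633×23.1 + 0.0954×56.6 + 0.1021×114.6 + 0.1577×168.0 + 0.1465×256.8 = 88.7490 per 100,000.
Difference = 74.8359 − 88.7490 = -13.9131.

-13.91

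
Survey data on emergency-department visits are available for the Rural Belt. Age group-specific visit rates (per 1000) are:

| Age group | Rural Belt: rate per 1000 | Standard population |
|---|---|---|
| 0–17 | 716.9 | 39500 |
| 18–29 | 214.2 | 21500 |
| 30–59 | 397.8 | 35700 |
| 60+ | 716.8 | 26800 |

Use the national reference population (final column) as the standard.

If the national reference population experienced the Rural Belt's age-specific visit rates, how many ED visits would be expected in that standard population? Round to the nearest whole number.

66335

Expected ED visits = Σ (standard pop × age-specific rate ÷ 1000)
= 39500×716.9/1000 + 21500×214.2/1000 + 35700×397.8/1000 + 26800×716.8/1000
= 28317.55 + 4605.30 + 14201.46 + 19210.24 = 66334.55.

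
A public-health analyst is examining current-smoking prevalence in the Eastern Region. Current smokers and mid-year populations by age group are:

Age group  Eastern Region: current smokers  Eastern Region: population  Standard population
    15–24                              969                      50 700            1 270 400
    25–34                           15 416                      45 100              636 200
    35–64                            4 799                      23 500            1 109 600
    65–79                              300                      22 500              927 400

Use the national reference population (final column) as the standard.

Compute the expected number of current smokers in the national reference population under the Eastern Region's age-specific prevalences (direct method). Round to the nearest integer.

480705

Age-specific rates per 1 000 for the Eastern Region: 19.112, 341.818, 204.213, 13.333.
Expected current smokers = Σ (standard pop × age-specific rate ÷ 1 000)
= 1 270 400×19.112/1 000 + 636 200×341.818/1 000 + 1 109 600×204.213/1 000 + 927 400×13.333/1 000
= 24280.43 + 217464.73 + 226594.49 + 12365.33 = 480704.97.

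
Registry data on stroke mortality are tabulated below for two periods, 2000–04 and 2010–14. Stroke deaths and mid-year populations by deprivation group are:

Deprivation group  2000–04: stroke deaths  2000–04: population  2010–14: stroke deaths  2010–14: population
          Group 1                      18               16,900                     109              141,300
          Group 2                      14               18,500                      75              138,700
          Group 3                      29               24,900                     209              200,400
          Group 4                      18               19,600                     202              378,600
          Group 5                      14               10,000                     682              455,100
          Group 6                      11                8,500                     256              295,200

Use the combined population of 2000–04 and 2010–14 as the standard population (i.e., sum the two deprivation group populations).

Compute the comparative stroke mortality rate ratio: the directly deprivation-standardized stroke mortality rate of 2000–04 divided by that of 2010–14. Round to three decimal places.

Deprivation-specific rates per 100,000 for 2000–04: 106.51, 75.68, 116.47, 91.84, 140.00, 129.41.
For 2010–14: 77.14, 54.07, 104.29, 53.35, 149.86, 86.72.
Combined standard total = 1,707,700; weights = 0.0926, 0.0921, 0.1319, 0.2332, 0.2724, 0.1778.
2000–04: 0.0926×106.51 + 0.0921×75.68 + 0.1319×116.47 + 0.2332×91.84 + 0.2724×140.00 + 0.1778×129.41 = 114.7575 per 100,000.
2010–14: 0.0926×77.14 + 0.0921×54.07 + 0.1319×104.29 + 0.2332×53.35 + 0.2724×149.86 + 0.1778×86.72 = 94.5613 per 100,000.
Ratio = 114.7575 ÷ 94.5613 = 1.21358.

1.214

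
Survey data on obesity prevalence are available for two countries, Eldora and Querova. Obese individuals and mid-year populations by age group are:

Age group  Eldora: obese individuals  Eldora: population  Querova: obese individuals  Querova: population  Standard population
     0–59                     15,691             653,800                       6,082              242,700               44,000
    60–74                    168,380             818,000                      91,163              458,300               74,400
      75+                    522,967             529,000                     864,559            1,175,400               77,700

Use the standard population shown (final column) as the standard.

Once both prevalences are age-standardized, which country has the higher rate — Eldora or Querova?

Age-specific rates per 1,000 for Eldora: 24.000, 205.844, 988.595.
For Querova: 25.060, 198.916, 735.544.
Standard total = 196,100; weights = 0.2244, 0.3794, 0.3962.
Eldora: 0.2244×24.000 + 0.3794×205.844 + 0.3962×988.595 = 475.1893 per 1,000.
Querova: 0.2244×25.060 + 0.3794×198.916 + 0.3962×735.544 = 372.5332 per 1,000.
The crude rates (353.38 vs 512.58) would put Querova higher, but that reflects its age composition; once standardized to a common age structure, Eldora has the higher underlying rate.

Eldora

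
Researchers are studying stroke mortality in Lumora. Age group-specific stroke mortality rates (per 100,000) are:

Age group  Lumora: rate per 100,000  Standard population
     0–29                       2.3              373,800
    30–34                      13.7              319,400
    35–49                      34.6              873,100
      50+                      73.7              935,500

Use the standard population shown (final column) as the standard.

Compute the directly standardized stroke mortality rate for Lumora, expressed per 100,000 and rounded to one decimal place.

41.7

Standard total = 2,501,800; weights = 0.1494, 0.1277, 0.3490, 0.3739.
Standardized rate: 0.1494×2.3 + 0.1277×13.7 + 0.3490×34.6 + 0.3739×73.7 = 41.7264 per 100,000.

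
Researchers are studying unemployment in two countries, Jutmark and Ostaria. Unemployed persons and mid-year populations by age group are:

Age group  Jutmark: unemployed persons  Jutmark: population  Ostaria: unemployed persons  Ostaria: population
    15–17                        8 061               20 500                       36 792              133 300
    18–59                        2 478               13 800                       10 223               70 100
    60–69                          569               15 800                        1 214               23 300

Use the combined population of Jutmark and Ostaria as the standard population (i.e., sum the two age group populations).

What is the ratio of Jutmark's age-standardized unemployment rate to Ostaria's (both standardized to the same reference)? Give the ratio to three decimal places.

1.357

Age-specific rates per 1 000 for Jutmark: 393.220, 179.565, 36.013.
For Ostaria: 276.009, 145.835, 52.103.
Combined standard total = 276 800; weights = 0.5556, 0.3031, 0.1413.
Jutmark: 0.5556×393.220 + 0.3031×179.565 + 0.1413×36.013 = 278.0014 per 1 000.
Ostaria: 0.5556×276.009 + 0.3031×145.835 + 0.1413×52.103 = 204.9239 per 1 000.
Ratio = 278.0014 ÷ 204.9239 = 1.35661.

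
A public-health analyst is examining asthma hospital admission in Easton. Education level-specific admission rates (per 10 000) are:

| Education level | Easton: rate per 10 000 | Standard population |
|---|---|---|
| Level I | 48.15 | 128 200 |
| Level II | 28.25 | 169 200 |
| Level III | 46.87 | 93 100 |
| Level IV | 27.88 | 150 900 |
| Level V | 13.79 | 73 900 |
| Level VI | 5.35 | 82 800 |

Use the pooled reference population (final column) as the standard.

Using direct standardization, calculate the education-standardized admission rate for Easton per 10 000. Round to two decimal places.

30.06

Standard total = 698 100; weights = 0.1836, 0.2424, 0.1334, 0.2162, 0.1059, 0.1186.
Standardized rate: 0.1836×48.15 + 0.2424×28.25 + 0.1334×46.87 + 0.2162×27.88 + 0.1059×13.79 + 0.1186×5.35 = 30.0609 per 10 000.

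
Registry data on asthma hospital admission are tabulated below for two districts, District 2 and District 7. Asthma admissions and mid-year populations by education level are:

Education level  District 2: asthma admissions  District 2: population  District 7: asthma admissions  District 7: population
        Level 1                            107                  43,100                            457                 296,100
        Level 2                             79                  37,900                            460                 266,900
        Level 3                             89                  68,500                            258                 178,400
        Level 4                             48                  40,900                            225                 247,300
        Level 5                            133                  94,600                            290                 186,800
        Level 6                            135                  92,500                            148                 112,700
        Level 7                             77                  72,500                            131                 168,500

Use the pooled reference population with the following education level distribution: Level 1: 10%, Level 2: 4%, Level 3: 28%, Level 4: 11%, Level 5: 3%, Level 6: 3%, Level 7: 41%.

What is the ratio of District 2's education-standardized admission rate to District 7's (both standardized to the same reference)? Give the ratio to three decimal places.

Education-specific rates per 10,000 for District 2: 24.83, 20.84, 12.99, 11.74, 14.06, 14.59, 10.62.
For District 7: 15.43, 17.23, 14.46, 9.10, 15.52, 13.13, 7.77.
Standard weights: 0.10, 0.04, 0.28, 0.11, 0.03, 0.03, 0.41.
District 2: 0.1000×24.83 + 0.0400×20.84 + 0.2800×12.99 + 0.1100×11.74 + 0.0300×14.06 + 0.0300×14.59 + 0.4100×10.62 = 13.4594 per 10,000.
District 7: 0.1000×15.43 + 0.0400×17.23 + 0.2800×14.46 + 0.1100×9.10 + 0.0300×15.52 + 0.0300×13.13 + 0.4100×7.77 = 11.3302 per 10,000.
Ratio = 13.4594 ÷ 11.3302 = 1.18792.

1.188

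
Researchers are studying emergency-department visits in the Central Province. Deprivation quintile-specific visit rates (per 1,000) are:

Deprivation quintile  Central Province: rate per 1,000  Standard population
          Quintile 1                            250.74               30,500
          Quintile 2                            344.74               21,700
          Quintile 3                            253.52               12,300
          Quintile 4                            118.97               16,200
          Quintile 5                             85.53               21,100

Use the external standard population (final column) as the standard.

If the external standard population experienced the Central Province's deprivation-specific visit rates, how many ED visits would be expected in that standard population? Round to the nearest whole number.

21979

Expected ED visits = Σ (standard pop × deprivation-specific rate ÷ 1,000)
= 30,500×250.74/1,000 + 21,700×344.74/1,000 + 12,300×253.52/1,000 + 16,200×118.97/1,000 + 21,100×85.53/1,000
= 7647.57 + 7480.86 + 3118.30 + 1927.31 + 1804.68 = 21978.72.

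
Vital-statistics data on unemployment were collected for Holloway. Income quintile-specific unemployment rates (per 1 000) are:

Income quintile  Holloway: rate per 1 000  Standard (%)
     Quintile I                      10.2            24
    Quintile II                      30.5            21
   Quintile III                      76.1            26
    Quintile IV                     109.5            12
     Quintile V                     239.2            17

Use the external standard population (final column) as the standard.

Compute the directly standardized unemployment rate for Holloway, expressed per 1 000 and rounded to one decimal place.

82.4

Standard weights: 0.24, 0.21, 0.26, 0.12, 0.17.
Standardized rate: 0.2400×10.2 + 0.2100×30.5 + 0.2600×76.1 + 0.1200×109.5 + 0.1700×239.2 = 82.4430 per 1 000.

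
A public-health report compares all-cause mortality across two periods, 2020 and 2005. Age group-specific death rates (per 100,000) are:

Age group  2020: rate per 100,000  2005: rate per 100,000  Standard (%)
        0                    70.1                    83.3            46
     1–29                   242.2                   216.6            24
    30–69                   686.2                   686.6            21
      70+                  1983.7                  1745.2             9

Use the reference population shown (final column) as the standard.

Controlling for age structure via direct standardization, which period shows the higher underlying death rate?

2020

Standard weights: 0.46, 0.24, 0.21, 0.09.
2020: 0.4600×70.1 + 0.2400×242.2 + 0.2100×686.2 + 0.0900×1983.7 = 413.0090 per 100,000.
2005: 0.4600×83.3 + 0.2400×216.6 + 0.2100×686.6 + 0.0900×1745.2 = 391.5560 per 100,000.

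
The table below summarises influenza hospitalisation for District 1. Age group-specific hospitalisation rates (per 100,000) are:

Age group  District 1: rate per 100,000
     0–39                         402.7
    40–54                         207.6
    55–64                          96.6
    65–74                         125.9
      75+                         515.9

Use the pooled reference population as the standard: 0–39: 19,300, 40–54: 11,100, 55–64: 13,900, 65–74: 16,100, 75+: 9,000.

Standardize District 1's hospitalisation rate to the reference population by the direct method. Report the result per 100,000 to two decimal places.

Standard total = 69,400; weights = 0.2781, 0.1599, 0.2003, 0.2320, 0.1297.
Standardized rate: 0.2781×402.7 + 0.1599×207.6 + 0.2003×96.6 + 0.2320×125.9 + 0.1297×515.9 = 260.6527 per 100,000.

260.65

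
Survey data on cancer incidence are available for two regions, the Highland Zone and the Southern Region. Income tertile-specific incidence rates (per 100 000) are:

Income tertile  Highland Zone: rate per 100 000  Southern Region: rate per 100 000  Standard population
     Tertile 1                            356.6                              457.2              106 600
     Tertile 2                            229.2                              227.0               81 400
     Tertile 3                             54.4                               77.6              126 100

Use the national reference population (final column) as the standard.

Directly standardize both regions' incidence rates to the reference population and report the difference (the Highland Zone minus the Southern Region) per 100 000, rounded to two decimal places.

-42.89

Standard total = 314 100; weights = 0.3394, 0.2592, 0.4015.
The Highland Zone: 0.3394×356.6 + 0.2592×229.2 + 0.4015×54.4 = 202.2613 per 100 000.
The Southern Region: 0.3394×457.2 + 0.2592×227.0 + 0.4015×77.6 = 245.1470 per 100 000.
Difference = 202.2613 − 245.1470 = -42.8857.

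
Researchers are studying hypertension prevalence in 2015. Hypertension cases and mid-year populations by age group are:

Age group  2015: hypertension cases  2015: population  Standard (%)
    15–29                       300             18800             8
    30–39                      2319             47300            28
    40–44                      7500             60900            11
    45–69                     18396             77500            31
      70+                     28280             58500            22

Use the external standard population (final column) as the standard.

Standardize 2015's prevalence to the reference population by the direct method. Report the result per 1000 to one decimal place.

Age-specific rates per 1000 for 2015: 15.957, 49.027, 123.153, 237.368, 483.419.
Standard weights: 0.08, 0.28, 0.11, 0.31, 0.22.
Standardized rate: 0.0800×15.957 + 0.2800×49.027 + 0.1100×123.153 + 0.3100×237.368 + 0.2200×483.419 = 208.4872 per 1000.

208.5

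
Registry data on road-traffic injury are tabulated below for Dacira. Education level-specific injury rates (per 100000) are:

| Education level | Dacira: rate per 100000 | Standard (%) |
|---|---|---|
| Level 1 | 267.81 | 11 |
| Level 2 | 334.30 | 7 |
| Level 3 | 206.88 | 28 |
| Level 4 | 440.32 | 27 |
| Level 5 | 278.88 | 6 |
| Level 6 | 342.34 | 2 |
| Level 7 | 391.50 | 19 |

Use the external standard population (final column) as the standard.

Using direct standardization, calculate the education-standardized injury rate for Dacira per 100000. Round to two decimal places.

Standard weights: 0.11, 0.07, 0.28, 0.27, 0.06, 0.02, 0.19.
Standardized rate: 0.1100×267.81 + 0.0700×334.30 + 0.2800×206.88 + 0.2700×440.32 + 0.0600×278.88 + 0.0200×342.34 + 0.1900×391.50 = 327.6375 per 100000.

327.64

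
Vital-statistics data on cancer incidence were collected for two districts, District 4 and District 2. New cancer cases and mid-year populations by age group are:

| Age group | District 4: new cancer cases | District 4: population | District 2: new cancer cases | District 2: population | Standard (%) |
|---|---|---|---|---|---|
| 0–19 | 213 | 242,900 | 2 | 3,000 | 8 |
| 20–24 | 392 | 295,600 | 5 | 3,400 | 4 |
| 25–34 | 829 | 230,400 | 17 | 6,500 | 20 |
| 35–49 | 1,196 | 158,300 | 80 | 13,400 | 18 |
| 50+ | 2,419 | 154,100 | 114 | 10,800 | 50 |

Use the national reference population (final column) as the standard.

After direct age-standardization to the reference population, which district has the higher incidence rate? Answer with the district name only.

District 4

Age-specific rates per 100,000 for District 4: 87.69, 132.61, 359.81, 755.53, 1569.76.
For District 2: 66.67, 147.06, 261.54, 597.01, 1055.56.
Standard weights: 0.08, 0.04, 0.20, 0.18, 0.50.
District 4: 0.0800×87.69 + 0.0400×132.61 + 0.2000×359.81 + 0.1800×755.53 + 0.5000×1569.76 = 1005.1564 per 100,000.
District 2: 0.0800×66.67 + 0.0400×147.06 + 0.2000×261.54 + 0.1800×597.01 + 0.5000×1055.56 = 698.7638 per 100,000.
The crude rates (466.94 vs 587.60) would put District 2 higher, but that reflects its age composition; once standardized to a common age structure, District 4 has the higher underlying rate.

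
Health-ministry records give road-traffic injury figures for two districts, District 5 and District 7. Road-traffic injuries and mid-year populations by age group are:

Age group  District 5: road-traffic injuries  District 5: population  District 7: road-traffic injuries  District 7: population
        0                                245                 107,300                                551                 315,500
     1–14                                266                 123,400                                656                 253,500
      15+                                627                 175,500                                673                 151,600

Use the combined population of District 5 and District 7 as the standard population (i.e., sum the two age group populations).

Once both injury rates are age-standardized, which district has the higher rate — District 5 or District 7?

District 7

Age-specific rates per 100,000 for District 5: 228.33, 215.56, 357.26.
For District 7: 174.64, 258.78, 443.93.
Combined standard total = 1,126,800; weights = 0.3752, 0.3345, 0.2903.
District 5: 0.3752×228.33 + 0.3345×215.56 + 0.2903×357.26 = 261.4877 per 100,000.
District 7: 0.3752×174.64 + 0.3345×258.78 + 0.2903×443.93 = 280.9570 per 100,000.
The crude rates (280.16 vs 260.89) would put District 5 higher, but that reflects its age composition; once standardized to a common age structure, District 7 has the higher underlying rate.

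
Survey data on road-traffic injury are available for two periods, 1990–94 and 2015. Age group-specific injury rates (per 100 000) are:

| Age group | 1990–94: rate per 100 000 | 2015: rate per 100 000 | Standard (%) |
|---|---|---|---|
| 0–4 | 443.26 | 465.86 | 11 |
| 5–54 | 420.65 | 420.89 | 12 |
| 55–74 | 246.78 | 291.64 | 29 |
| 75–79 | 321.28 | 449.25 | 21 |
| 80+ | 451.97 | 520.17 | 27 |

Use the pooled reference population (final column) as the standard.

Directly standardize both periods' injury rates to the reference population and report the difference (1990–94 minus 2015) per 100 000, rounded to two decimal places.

Standard weights: 0.11, 0.12, 0.29, 0.21, 0.27.
1990–94: 0.1100×443.26 + 0.1200×420.65 + 0.2900×246.78 + 0.2100×321.28 + 0.2700×451.97 = 360.3035 per 100 000.
2015: 0.1100×465.86 + 0.1200×420.89 + 0.2900×291.64 + 0.2100×449.25 + 0.2700×520.17 = 421.1154 per 100 000.
Difference = 360.3035 − 421.1154 = -60.8119.

-60.81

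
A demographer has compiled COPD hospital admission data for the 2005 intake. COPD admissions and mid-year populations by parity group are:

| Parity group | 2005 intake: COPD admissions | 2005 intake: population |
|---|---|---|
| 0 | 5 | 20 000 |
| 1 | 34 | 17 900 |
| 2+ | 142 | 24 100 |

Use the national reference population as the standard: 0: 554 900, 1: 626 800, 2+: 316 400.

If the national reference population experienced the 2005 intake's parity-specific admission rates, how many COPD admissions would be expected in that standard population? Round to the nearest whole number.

3194

Parity-specific rates per 10 000 for the 2005 intake: 2.50, 18.99, 58.92.
Expected COPD admissions = Σ (standard pop × parity-specific rate ÷ 10 000)
= 554 900×2.50/10 000 + 626 800×18.99/10 000 + 316 400×58.92/10 000
= 138.72 + 1190.57 + 1864.27 = 3193.56.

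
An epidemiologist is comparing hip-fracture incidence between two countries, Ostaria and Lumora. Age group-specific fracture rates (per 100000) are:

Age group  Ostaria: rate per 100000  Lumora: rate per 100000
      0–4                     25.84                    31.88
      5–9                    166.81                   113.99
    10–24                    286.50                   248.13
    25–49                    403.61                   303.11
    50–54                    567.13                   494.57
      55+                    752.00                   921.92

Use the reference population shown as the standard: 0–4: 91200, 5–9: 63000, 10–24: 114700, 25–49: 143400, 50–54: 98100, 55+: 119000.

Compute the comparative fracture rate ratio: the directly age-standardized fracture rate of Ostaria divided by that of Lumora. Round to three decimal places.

1.035

Standard total = 629400; weights = 0.1449, 0.1001, 0.1822, 0.2278, 0.1559, 0.1891.
Ostaria: 0.1449×25.84 + 0.1001×166.81 + 0.1822×286.50 + 0.2278×403.61 + 0.1559×567.13 + 0.1891×752.00 = 395.1832 per 100000.
Lumora: 0.1449×31.88 + 0.1001×113.99 + 0.1822×248.13 + 0.2278×303.11 + 0.1559×494.57 + 0.1891×921.92 = 381.6986 per 100000.
Ratio = 395.1832 ÷ 381.6986 = 1.03533.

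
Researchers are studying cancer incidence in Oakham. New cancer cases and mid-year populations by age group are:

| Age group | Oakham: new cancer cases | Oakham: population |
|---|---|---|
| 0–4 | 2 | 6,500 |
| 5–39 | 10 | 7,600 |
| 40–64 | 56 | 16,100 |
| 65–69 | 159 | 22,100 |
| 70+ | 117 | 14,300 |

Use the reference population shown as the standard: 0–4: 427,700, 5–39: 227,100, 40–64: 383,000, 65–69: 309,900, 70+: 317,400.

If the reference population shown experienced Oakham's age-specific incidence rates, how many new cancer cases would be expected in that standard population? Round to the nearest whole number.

Age-specific rates per 100,000 for Oakham: 30.77, 131.58, 347.83, 719.46, 818.18.
Expected new cancer cases = Σ (standard pop × age-specific rate ÷ 100,000)
= 427,700×30.77/100,000 + 227,100×131.58/100,000 + 383,000×347.83/100,000 + 309,900×719.46/100,000 + 317,400×818.18/100,000
= 131.60 + 298.82 + 1332.17 + 2229.60 + 2596.91 = 6589.10.

6589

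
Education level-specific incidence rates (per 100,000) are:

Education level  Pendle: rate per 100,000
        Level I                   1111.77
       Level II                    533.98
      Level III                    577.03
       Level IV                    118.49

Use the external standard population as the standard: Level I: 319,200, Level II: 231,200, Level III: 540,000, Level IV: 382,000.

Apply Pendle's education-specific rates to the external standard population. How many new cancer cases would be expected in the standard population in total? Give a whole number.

8352

Expected new cancer cases = Σ (standard pop × education-specific rate ÷ 100,000)
= 319,200×1111.77/100,000 + 231,200×533.98/100,000 + 540,000×577.03/100,000 + 382,000×118.49/100,000
= 3548.77 + 1234.56 + 3115.96 + 452.63 = 8351.93.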